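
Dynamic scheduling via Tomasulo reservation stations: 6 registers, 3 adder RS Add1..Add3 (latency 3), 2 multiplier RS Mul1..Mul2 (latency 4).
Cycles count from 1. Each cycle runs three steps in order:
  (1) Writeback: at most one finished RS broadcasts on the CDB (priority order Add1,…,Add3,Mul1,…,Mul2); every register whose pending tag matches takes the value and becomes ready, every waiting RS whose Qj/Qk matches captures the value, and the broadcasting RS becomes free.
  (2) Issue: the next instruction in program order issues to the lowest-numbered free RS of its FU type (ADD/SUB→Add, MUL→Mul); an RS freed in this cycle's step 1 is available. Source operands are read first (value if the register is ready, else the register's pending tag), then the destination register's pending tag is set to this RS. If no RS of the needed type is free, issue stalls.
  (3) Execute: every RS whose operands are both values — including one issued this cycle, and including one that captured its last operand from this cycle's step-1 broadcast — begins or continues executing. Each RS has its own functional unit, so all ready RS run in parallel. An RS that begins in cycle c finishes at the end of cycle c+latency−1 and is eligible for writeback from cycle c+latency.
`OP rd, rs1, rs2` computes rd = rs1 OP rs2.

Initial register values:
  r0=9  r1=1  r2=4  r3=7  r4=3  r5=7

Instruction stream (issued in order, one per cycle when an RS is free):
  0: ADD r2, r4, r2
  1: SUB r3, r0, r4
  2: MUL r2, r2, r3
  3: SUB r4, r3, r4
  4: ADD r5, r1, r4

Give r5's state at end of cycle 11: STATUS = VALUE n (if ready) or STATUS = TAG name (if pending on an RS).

  c1: issue ADD r2<-Add1  regs: r0:9,r1:1,r2:Add1,r3:7,r4:3,r5:7
  c2: issue SUB r3<-Add2  regs: r0:9,r1:1,r2:Add1,r3:Add2,r4:3,r5:7
  c3: issue MUL r2<-Mul1  regs: r0:9,r1:1,r2:Mul1,r3:Add2,r4:3,r5:7
  c4: CDB Add1=7; issue SUB r4<-Add1  regs: r0:9,r1:1,r2:Mul1,r3:Add2,r4:Add1,r5:7
  c5: CDB Add2=6; issue ADD r5<-Add2  regs: r0:9,r1:1,r2:Mul1,r3:6,r4:Add1,r5:Add2
  c6: -  regs: r0:9,r1:1,r2:Mul1,r3:6,r4:Add1,r5:Add2
  c7: -  regs: r0:9,r1:1,r2:Mul1,r3:6,r4:Add1,r5:Add2
  c8: CDB Add1=3  regs: r0:9,r1:1,r2:Mul1,r3:6,r4:3,r5:Add2
  c9: CDB Mul1=42  regs: r0:9,r1:1,r2:42,r3:6,r4:3,r5:Add2
  c10: -  regs: r0:9,r1:1,r2:42,r3:6,r4:3,r5:Add2
  c11: CDB Add2=4  regs: r0:9,r1:1,r2:42,r3:6,r4:3,r5:4

STATUS = VALUE 4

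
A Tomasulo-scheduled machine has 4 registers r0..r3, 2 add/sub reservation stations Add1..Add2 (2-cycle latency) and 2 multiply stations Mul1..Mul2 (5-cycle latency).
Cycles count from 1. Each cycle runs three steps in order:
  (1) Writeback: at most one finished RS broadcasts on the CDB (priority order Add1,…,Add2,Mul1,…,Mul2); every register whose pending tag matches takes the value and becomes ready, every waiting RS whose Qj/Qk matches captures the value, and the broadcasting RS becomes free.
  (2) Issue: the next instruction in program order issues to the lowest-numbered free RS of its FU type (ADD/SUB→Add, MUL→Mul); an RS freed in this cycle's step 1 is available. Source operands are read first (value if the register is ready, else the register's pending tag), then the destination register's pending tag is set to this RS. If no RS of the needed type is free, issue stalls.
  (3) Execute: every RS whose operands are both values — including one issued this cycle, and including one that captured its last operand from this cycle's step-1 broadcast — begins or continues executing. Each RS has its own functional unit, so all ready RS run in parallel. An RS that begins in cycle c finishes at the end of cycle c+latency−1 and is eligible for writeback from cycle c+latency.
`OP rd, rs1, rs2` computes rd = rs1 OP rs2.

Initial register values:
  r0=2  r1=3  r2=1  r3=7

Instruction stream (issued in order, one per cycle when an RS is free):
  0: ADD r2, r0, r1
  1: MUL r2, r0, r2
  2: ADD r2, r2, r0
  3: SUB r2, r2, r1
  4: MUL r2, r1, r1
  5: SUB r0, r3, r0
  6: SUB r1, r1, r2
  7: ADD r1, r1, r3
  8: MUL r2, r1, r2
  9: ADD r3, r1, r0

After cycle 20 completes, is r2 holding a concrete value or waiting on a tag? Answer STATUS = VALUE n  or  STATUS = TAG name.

STATUS = TAG Mul1

cycle 1: issue ADD r2<-Add1 // r0:2,r1:3,r2:Add1,r3:7
cycle 2: issue MUL r2<-Mul1 // r0:2,r1:3,r2:Mul1,r3:7
cycle 3: CDB Add1=5; issue ADD r2<-Add1 // r0:2,r1:3,r2:Add1,r3:7
cycle 4: issue SUB r2<-Add2 // r0:2,r1:3,r2:Add2,r3:7
cycle 5: issue MUL r2<-Mul2 // r0:2,r1:3,r2:Mul2,r3:7
cycle 6: stall // r0:2,r1:3,r2:Mul2,r3:7
cycle 7: stall // r0:2,r1:3,r2:Mul2,r3:7
cycle 8: CDB Mul1=10; stall // r0:2,r1:3,r2:Mul2,r3:7
cycle 9: stall // r0:2,r1:3,r2:Mul2,r3:7
cycle 10: CDB Add1=12; issue SUB r0<-Add1 // r0:Add1,r1:3,r2:Mul2,r3:7
cycle 11: CDB Mul2=9; stall // r0:Add1,r1:3,r2:9,r3:7
cycle 12: CDB Add1=5; issue SUB r1<-Add1 // r0:5,r1:Add1,r2:9,r3:7
cycle 13: CDB Add2=9; issue ADD r1<-Add2 // r0:5,r1:Add2,r2:9,r3:7
cycle 14: CDB Add1=-6; issue MUL r2<-Mul1 // r0:5,r1:Add2,r2:Mul1,r3:7
cycle 15: issue ADD r3<-Add1 // r0:5,r1:Add2,r2:Mul1,r3:Add1
cycle 16: CDB Add2=1 // r0:5,r1:1,r2:Mul1,r3:Add1
cycle 17: - // r0:5,r1:1,r2:Mul1,r3:Add1
cycle 18: CDB Add1=6 // r0:5,r1:1,r2:Mul1,r3:6
cycle 19: - // r0:5,r1:1,r2:Mul1,r3:6
cycle 20: - // r0:5,r1:1,r2:Mul1,r3:6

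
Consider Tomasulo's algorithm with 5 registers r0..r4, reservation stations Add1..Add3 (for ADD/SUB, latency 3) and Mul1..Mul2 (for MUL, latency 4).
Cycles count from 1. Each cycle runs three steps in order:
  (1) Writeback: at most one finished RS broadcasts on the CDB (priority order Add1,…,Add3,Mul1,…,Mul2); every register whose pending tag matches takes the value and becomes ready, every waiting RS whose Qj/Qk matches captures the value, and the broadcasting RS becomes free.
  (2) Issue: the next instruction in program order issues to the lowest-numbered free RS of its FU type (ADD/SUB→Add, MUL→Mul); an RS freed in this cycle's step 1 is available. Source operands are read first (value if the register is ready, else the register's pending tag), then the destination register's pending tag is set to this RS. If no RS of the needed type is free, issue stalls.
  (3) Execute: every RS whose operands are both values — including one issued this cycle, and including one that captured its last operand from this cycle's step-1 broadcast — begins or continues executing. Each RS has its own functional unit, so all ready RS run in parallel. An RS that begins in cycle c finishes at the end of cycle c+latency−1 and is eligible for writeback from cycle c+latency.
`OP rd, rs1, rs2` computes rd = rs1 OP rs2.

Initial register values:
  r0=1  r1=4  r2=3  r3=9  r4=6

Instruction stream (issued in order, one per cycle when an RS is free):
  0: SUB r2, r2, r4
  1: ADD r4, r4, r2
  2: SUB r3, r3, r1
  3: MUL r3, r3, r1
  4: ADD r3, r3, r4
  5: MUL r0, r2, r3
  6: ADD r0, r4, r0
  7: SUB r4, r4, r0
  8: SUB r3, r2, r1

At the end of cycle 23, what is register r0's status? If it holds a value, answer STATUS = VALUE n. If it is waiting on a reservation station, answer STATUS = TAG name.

  c1: issue SUB r2<-Add1  regs: r0:1,r1:4,r2:Add1,r3:9,r4:6
  c2: issue ADD r4<-Add2  regs: r0:1,r1:4,r2:Add1,r3:9,r4:Add2
  c3: issue SUB r3<-Add3  regs: r0:1,r1:4,r2:Add1,r3:Add3,r4:Add2
  c4: CDB Add1=-3; issue MUL r3<-Mul1  regs: r0:1,r1:4,r2:-3,r3:Mul1,r4:Add2
  c5: issue ADD r3<-Add1  regs: r0:1,r1:4,r2:-3,r3:Add1,r4:Add2
  c6: CDB Add3=5; issue MUL r0<-Mul2  regs: r0:Mul2,r1:4,r2:-3,r3:Add1,r4:Add2
  c7: CDB Add2=3; issue ADD r0<-Add2  regs: r0:Add2,r1:4,r2:-3,r3:Add1,r4:3
  c8: issue SUB r4<-Add3  regs: r0:Add2,r1:4,r2:-3,r3:Add1,r4:Add3
  c9: stall  regs: r0:Add2,r1:4,r2:-3,r3:Add1,r4:Add3
  c10: CDB Mul1=20; stall  regs: r0:Add2,r1:4,r2:-3,r3:Add1,r4:Add3
  c11: stall  regs: r0:Add2,r1:4,r2:-3,r3:Add1,r4:Add3
  c12: stall  regs: r0:Add2,r1:4,r2:-3,r3:Add1,r4:Add3
  c13: CDB Add1=23; issue SUB r3<-Add1  regs: r0:Add2,r1:4,r2:-3,r3:Add1,r4:Add3
  c14: -  regs: r0:Add2,r1:4,r2:-3,r3:Add1,r4:Add3
  c15: -  regs: r0:Add2,r1:4,r2:-3,r3:Add1,r4:Add3
  c16: CDB Add1=-7  regs: r0:Add2,r1:4,r2:-3,r3:-7,r4:Add3
  c17: CDB Mul2=-69  regs: r0:Add2,r1:4,r2:-3,r3:-7,r4:Add3
  c18: -  regs: r0:Add2,r1:4,r2:-3,r3:-7,r4:Add3
  c19: -  regs: r0:Add2,r1:4,r2:-3,r3:-7,r4:Add3
  c20: CDB Add2=-66  regs: r0:-66,r1:4,r2:-3,r3:-7,r4:Add3
  c21: -  regs: r0:-66,r1:4,r2:-3,r3:-7,r4:Add3
  c22: -  regs: r0:-66,r1:4,r2:-3,r3:-7,r4:Add3
  c23: CDB Add3=69  regs: r0:-66,r1:4,r2:-3,r3:-7,r4:69

STATUS = VALUE -66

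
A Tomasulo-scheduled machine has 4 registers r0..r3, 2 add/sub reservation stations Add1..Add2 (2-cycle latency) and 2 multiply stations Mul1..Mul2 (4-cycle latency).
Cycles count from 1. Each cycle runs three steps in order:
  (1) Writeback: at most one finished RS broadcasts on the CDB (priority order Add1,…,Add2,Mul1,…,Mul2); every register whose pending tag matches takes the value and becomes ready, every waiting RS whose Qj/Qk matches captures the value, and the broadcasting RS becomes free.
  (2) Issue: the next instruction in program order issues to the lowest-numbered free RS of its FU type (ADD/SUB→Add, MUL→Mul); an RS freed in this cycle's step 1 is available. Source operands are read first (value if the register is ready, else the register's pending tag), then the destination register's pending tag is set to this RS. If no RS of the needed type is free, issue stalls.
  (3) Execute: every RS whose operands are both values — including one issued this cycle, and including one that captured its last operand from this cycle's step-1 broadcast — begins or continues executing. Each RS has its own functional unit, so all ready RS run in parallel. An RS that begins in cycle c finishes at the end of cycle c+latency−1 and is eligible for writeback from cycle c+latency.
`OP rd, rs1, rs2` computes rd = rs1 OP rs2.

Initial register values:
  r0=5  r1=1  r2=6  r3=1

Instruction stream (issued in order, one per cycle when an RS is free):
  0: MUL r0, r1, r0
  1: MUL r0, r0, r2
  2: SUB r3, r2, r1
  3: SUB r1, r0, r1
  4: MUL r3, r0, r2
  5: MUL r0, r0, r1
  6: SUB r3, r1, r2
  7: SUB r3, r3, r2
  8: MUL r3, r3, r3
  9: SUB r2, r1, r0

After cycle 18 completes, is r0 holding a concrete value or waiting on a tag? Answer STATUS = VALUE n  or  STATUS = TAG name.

c1: issue MUL r0<-Mul1 | r0:Mul1,r1:1,r2:6,r3:1
c2: issue MUL r0<-Mul2 | r0:Mul2,r1:1,r2:6,r3:1
c3: issue SUB r3<-Add1 | r0:Mul2,r1:1,r2:6,r3:Add1
c4: issue SUB r1<-Add2 | r0:Mul2,r1:Add2,r2:6,r3:Add1
c5: CDB Add1=5; stall | r0:Mul2,r1:Add2,r2:6,r3:5
c6: CDB Mul1=5; issue MUL r3<-Mul1 | r0:Mul2,r1:Add2,r2:6,r3:Mul1
c7: stall | r0:Mul2,r1:Add2,r2:6,r3:Mul1
c8: stall | r0:Mul2,r1:Add2,r2:6,r3:Mul1
c9: stall | r0:Mul2,r1:Add2,r2:6,r3:Mul1
c10: CDB Mul2=30; issue MUL r0<-Mul2 | r0:Mul2,r1:Add2,r2:6,r3:Mul1
c11: issue SUB r3<-Add1 | r0:Mul2,r1:Add2,r2:6,r3:Add1
c12: CDB Add2=29; issue SUB r3<-Add2 | r0:Mul2,r1:29,r2:6,r3:Add2
c13: stall | r0:Mul2,r1:29,r2:6,r3:Add2
c14: CDB Add1=23; stall | r0:Mul2,r1:29,r2:6,r3:Add2
c15: CDB Mul1=180; issue MUL r3<-Mul1 | r0:Mul2,r1:29,r2:6,r3:Mul1
c16: CDB Add2=17; issue SUB r2<-Add1 | r0:Mul2,r1:29,r2:Add1,r3:Mul1
c17: CDB Mul2=870 | r0:870,r1:29,r2:Add1,r3:Mul1
c18: - | r0:870,r1:29,r2:Add1,r3:Mul1

STATUS = VALUE 870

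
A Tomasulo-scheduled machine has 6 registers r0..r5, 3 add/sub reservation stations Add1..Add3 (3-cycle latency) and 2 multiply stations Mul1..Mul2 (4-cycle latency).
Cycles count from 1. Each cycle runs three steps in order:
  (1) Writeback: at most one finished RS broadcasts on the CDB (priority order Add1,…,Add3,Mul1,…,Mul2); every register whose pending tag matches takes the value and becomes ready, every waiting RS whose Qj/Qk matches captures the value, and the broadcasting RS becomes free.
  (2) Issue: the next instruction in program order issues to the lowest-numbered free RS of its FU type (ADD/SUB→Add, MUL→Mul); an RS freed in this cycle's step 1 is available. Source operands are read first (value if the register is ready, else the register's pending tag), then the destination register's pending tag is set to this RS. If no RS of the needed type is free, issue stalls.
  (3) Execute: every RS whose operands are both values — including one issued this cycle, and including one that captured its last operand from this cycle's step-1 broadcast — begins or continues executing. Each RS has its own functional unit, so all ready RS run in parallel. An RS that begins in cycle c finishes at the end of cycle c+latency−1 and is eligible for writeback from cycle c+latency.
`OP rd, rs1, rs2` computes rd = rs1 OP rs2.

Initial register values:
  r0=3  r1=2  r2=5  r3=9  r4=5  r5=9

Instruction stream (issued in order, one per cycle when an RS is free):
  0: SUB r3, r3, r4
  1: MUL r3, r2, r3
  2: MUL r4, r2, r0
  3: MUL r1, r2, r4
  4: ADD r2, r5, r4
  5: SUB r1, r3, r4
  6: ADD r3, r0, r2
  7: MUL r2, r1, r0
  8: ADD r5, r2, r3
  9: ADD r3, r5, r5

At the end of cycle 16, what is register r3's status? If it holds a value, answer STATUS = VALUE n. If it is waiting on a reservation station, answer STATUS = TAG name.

cycle 1: issue SUB r3<-Add1 // r0:3,r1:2,r2:5,r3:Add1,r4:5,r5:9
cycle 2: issue MUL r3<-Mul1 // r0:3,r1:2,r2:5,r3:Mul1,r4:5,r5:9
cycle 3: issue MUL r4<-Mul2 // r0:3,r1:2,r2:5,r3:Mul1,r4:Mul2,r5:9
cycle 4: CDB Add1=4; stall // r0:3,r1:2,r2:5,r3:Mul1,r4:Mul2,r5:9
cycle 5: stall // r0:3,r1:2,r2:5,r3:Mul1,r4:Mul2,r5:9
cycle 6: stall // r0:3,r1:2,r2:5,r3:Mul1,r4:Mul2,r5:9
cycle 7: CDB Mul2=15; issue MUL r1<-Mul2 // r0:3,r1:Mul2,r2:5,r3:Mul1,r4:15,r5:9
cycle 8: CDB Mul1=20; issue ADD r2<-Add1 // r0:3,r1:Mul2,r2:Add1,r3:20,r4:15,r5:9
cycle 9: issue SUB r1<-Add2 // r0:3,r1:Add2,r2:Add1,r3:20,r4:15,r5:9
cycle 10: issue ADD r3<-Add3 // r0:3,r1:Add2,r2:Add1,r3:Add3,r4:15,r5:9
cycle 11: CDB Add1=24; issue MUL r2<-Mul1 // r0:3,r1:Add2,r2:Mul1,r3:Add3,r4:15,r5:9
cycle 12: CDB Add2=5; issue ADD r5<-Add1 // r0:3,r1:5,r2:Mul1,r3:Add3,r4:15,r5:Add1
cycle 13: CDB Mul2=75; issue ADD r3<-Add2 // r0:3,r1:5,r2:Mul1,r3:Add2,r4:15,r5:Add1
cycle 14: CDB Add3=27 // r0:3,r1:5,r2:Mul1,r3:Add2,r4:15,r5:Add1
cycle 15: - // r0:3,r1:5,r2:Mul1,r3:Add2,r4:15,r5:Add1
cycle 16: CDB Mul1=15 // r0:3,r1:5,r2:15,r3:Add2,r4:15,r5:Add1

STATUS = TAG Add2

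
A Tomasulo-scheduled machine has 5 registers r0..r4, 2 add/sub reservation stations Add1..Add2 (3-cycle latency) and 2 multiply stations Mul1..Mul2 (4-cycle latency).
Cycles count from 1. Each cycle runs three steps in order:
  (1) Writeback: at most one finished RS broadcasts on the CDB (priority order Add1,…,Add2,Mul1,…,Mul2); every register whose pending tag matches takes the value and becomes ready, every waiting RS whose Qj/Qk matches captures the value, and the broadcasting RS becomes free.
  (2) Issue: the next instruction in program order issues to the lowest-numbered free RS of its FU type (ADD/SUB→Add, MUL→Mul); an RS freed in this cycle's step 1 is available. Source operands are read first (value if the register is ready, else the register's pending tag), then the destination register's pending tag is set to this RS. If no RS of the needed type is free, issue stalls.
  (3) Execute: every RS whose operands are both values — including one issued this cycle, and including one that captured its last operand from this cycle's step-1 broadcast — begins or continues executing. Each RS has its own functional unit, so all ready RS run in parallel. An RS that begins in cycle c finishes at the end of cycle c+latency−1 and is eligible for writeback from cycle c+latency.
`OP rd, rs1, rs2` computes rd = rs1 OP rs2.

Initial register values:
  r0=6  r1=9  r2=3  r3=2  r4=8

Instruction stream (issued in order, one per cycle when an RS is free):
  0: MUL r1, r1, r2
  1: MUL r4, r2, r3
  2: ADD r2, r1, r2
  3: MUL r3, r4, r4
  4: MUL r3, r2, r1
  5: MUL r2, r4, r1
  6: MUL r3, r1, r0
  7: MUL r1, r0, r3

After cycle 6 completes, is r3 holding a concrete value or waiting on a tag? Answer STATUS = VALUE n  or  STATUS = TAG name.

STATUS = TAG Mul2

c1: issue MUL r1<-Mul1 | r0:6,r1:Mul1,r2:3,r3:2,r4:8
c2: issue MUL r4<-Mul2 | r0:6,r1:Mul1,r2:3,r3:2,r4:Mul2
c3: issue ADD r2<-Add1 | r0:6,r1:Mul1,r2:Add1,r3:2,r4:Mul2
c4: stall | r0:6,r1:Mul1,r2:Add1,r3:2,r4:Mul2
c5: CDB Mul1=27; issue MUL r3<-Mul1 | r0:6,r1:27,r2:Add1,r3:Mul1,r4:Mul2
c6: CDB Mul2=6; issue MUL r3<-Mul2 | r0:6,r1:27,r2:Add1,r3:Mul2,r4:6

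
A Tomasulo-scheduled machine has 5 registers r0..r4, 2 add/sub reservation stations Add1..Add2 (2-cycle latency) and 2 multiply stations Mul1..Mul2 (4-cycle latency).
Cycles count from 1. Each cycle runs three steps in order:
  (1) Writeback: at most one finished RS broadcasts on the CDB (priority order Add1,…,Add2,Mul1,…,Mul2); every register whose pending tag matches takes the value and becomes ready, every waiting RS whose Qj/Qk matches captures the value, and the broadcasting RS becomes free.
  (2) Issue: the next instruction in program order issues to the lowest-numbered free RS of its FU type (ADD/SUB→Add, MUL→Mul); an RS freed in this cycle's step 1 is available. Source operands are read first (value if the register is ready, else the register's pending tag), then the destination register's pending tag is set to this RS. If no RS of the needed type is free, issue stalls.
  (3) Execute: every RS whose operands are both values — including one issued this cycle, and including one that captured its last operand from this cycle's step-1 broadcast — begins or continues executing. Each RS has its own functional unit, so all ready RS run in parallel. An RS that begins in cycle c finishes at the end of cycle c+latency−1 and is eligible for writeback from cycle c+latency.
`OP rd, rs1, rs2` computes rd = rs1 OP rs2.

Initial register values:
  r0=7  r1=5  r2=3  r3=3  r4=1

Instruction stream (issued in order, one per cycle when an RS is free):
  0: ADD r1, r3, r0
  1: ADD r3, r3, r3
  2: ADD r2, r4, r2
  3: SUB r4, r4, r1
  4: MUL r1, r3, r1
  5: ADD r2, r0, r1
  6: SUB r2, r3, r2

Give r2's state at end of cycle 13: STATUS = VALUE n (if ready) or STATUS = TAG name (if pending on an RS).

STATUS = VALUE -61

  c1: issue ADD r1<-Add1  regs: r0:7,r1:Add1,r2:3,r3:3,r4:1
  c2: issue ADD r3<-Add2  regs: r0:7,r1:Add1,r2:3,r3:Add2,r4:1
  c3: CDB Add1=10; issue ADD r2<-Add1  regs: r0:7,r1:10,r2:Add1,r3:Add2,r4:1
  c4: CDB Add2=6; issue SUB r4<-Add2  regs: r0:7,r1:10,r2:Add1,r3:6,r4:Add2
  c5: CDB Add1=4; issue MUL r1<-Mul1  regs: r0:7,r1:Mul1,r2:4,r3:6,r4:Add2
  c6: CDB Add2=-9; issue ADD r2<-Add1  regs: r0:7,r1:Mul1,r2:Add1,r3:6,r4:-9
  c7: issue SUB r2<-Add2  regs: r0:7,r1:Mul1,r2:Add2,r3:6,r4:-9
  c8: -  regs: r0:7,r1:Mul1,r2:Add2,r3:6,r4:-9
  c9: CDB Mul1=60  regs: r0:7,r1:60,r2:Add2,r3:6,r4:-9
  c10: -  regs: r0:7,r1:60,r2:Add2,r3:6,r4:-9
  c11: CDB Add1=67  regs: r0:7,r1:60,r2:Add2,r3:6,r4:-9
  c12: -  regs: r0:7,r1:60,r2:Add2,r3:6,r4:-9
  c13: CDB Add2=-61  regs: r0:7,r1:60,r2:-61,r3:6,r4:-9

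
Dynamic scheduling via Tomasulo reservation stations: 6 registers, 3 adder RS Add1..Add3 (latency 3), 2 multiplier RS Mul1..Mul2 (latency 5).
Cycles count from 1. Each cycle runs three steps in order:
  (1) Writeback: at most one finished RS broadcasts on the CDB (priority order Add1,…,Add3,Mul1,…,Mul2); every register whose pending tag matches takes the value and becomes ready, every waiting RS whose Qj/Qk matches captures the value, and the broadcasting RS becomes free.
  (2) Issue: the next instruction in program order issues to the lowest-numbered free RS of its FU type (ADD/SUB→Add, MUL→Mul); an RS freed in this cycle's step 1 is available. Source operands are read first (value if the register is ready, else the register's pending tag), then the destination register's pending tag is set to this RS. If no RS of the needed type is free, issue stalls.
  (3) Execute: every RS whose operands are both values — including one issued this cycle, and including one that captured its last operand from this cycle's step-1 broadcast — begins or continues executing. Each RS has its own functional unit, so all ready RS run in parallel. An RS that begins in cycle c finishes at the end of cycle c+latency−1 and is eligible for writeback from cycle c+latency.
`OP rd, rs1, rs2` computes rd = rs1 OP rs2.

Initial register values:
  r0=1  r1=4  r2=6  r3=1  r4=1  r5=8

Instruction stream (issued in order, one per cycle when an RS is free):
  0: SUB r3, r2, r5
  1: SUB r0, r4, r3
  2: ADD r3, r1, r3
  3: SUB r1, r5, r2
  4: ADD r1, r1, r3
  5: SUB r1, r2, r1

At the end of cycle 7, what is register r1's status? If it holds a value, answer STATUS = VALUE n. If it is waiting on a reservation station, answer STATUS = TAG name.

  c1: issue SUB r3<-Add1  regs: r0:1,r1:4,r2:6,r3:Add1,r4:1,r5:8
  c2: issue SUB r0<-Add2  regs: r0:Add2,r1:4,r2:6,r3:Add1,r4:1,r5:8
  c3: issue ADD r3<-Add3  regs: r0:Add2,r1:4,r2:6,r3:Add3,r4:1,r5:8
  c4: CDB Add1=-2; issue SUB r1<-Add1  regs: r0:Add2,r1:Add1,r2:6,r3:Add3,r4:1,r5:8
  c5: stall  regs: r0:Add2,r1:Add1,r2:6,r3:Add3,r4:1,r5:8
  c6: stall  regs: r0:Add2,r1:Add1,r2:6,r3:Add3,r4:1,r5:8
  c7: CDB Add1=2; issue ADD r1<-Add1  regs: r0:Add2,r1:Add1,r2:6,r3:Add3,r4:1,r5:8

STATUS = TAG Add1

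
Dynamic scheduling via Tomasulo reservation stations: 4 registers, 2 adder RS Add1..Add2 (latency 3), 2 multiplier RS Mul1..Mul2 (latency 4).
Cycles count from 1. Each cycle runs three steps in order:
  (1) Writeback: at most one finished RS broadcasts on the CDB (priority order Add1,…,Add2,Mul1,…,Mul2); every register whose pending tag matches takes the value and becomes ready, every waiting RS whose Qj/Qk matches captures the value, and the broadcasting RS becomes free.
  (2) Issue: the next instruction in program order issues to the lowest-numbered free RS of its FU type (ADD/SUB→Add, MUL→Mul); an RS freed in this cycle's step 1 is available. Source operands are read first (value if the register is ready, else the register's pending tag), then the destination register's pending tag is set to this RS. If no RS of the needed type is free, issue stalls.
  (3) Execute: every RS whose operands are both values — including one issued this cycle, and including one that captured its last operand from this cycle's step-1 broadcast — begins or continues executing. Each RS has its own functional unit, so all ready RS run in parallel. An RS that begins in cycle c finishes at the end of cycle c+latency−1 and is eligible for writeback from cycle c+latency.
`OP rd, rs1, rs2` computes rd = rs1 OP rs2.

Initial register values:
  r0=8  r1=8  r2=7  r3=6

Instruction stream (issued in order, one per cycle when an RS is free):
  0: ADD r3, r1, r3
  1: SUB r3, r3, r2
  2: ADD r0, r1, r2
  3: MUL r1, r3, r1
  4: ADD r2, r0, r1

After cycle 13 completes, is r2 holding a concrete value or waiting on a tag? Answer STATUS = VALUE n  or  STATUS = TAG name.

cycle 1: issue ADD r3<-Add1 // r0:8,r1:8,r2:7,r3:Add1
cycle 2: issue SUB r3<-Add2 // r0:8,r1:8,r2:7,r3:Add2
cycle 3: stall // r0:8,r1:8,r2:7,r3:Add2
cycle 4: CDB Add1=14; issue ADD r0<-Add1 // r0:Add1,r1:8,r2:7,r3:Add2
cycle 5: issue MUL r1<-Mul1 // r0:Add1,r1:Mul1,r2:7,r3:Add2
cycle 6: stall // r0:Add1,r1:Mul1,r2:7,r3:Add2
cycle 7: CDB Add1=15; issue ADD r2<-Add1 // r0:15,r1:Mul1,r2:Add1,r3:Add2
cycle 8: CDB Add2=7 // r0:15,r1:Mul1,r2:Add1,r3:7
cycle 9: - // r0:15,r1:Mul1,r2:Add1,r3:7
cycle 10: - // r0:15,r1:Mul1,r2:Add1,r3:7
cycle 11: - // r0:15,r1:Mul1,r2:Add1,r3:7
cycle 12: CDB Mul1=56 // r0:15,r1:56,r2:Add1,r3:7
cycle 13: - // r0:15,r1:56,r2:Add1,r3:7

STATUS = TAG Add1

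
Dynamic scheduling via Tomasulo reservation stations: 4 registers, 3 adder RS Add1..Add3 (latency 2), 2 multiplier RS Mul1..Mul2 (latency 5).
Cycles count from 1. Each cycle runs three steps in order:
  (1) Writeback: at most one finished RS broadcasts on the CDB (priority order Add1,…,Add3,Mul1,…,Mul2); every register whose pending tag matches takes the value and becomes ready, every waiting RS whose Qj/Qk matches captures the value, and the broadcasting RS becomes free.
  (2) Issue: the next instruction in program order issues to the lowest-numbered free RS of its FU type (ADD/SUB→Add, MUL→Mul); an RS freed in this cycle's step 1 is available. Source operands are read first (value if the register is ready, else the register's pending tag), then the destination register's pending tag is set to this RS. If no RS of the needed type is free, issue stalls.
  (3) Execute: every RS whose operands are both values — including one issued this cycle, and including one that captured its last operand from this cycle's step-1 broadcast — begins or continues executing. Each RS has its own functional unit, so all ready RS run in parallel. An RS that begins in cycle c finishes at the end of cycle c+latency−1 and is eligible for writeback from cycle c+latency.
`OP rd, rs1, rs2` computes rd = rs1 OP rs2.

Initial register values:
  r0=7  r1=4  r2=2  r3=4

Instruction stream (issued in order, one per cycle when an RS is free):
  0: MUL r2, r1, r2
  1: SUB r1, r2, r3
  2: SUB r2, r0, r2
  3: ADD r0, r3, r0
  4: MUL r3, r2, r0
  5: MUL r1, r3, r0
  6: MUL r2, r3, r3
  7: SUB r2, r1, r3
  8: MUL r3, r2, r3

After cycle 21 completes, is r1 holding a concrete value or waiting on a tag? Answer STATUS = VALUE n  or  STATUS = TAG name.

cycle 1: issue MUL r2<-Mul1 // r0:7,r1:4,r2:Mul1,r3:4
cycle 2: issue SUB r1<-Add1 // r0:7,r1:Add1,r2:Mul1,r3:4
cycle 3: issue SUB r2<-Add2 // r0:7,r1:Add1,r2:Add2,r3:4
cycle 4: issue ADD r0<-Add3 // r0:Add3,r1:Add1,r2:Add2,r3:4
cycle 5: issue MUL r3<-Mul2 // r0:Add3,r1:Add1,r2:Add2,r3:Mul2
cycle 6: CDB Add3=11; stall // r0:11,r1:Add1,r2:Add2,r3:Mul2
cycle 7: CDB Mul1=8; issue MUL r1<-Mul1 // r0:11,r1:Mul1,r2:Add2,r3:Mul2
cycle 8: stall // r0:11,r1:Mul1,r2:Add2,r3:Mul2
cycle 9: CDB Add1=4; stall // r0:11,r1:Mul1,r2:Add2,r3:Mul2
cycle 10: CDB Add2=-1; stall // r0:11,r1:Mul1,r2:-1,r3:Mul2
cycle 11: stall // r0:11,r1:Mul1,r2:-1,r3:Mul2
cycle 12: stall // r0:11,r1:Mul1,r2:-1,r3:Mul2
cycle 13: stall // r0:11,r1:Mul1,r2:-1,r3:Mul2
cycle 14: stall // r0:11,r1:Mul1,r2:-1,r3:Mul2
cycle 15: CDB Mul2=-11; issue MUL r2<-Mul2 // r0:11,r1:Mul1,r2:Mul2,r3:-11
cycle 16: issue SUB r2<-Add1 // r0:11,r1:Mul1,r2:Add1,r3:-11
cycle 17: stall // r0:11,r1:Mul1,r2:Add1,r3:-11
cycle 18: stall // r0:11,r1:Mul1,r2:Add1,r3:-11
cycle 19: stall // r0:11,r1:Mul1,r2:Add1,r3:-11
cycle 20: CDB Mul1=-121; issue MUL r3<-Mul1 // r0:11,r1:-121,r2:Add1,r3:Mul1
cycle 21: CDB Mul2=121 // r0:11,r1:-121,r2:Add1,r3:Mul1

STATUS = VALUE -121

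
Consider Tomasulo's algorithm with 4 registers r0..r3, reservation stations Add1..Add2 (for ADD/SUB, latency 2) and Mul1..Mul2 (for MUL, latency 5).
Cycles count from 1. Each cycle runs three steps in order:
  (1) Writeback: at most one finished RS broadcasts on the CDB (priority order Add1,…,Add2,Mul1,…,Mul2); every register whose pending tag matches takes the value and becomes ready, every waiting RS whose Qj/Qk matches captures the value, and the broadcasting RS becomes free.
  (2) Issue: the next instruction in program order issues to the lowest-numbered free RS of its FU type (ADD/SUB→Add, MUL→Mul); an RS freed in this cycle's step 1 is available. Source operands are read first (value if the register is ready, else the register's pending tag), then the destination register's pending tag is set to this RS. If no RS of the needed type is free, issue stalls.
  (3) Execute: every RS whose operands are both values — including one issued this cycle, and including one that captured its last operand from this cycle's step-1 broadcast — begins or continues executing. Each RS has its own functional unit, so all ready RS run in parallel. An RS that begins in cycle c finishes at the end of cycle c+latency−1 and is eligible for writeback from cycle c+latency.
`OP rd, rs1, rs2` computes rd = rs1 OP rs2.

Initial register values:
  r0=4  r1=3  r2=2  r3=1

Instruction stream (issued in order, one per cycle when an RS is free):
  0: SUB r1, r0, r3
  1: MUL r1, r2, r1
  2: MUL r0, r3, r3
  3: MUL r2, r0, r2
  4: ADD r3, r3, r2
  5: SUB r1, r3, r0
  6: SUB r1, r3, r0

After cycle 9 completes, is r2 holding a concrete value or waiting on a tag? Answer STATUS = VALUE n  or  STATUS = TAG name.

  c1: issue SUB r1<-Add1  regs: r0:4,r1:Add1,r2:2,r3:1
  c2: issue MUL r1<-Mul1  regs: r0:4,r1:Mul1,r2:2,r3:1
  c3: CDB Add1=3; issue MUL r0<-Mul2  regs: r0:Mul2,r1:Mul1,r2:2,r3:1
  c4: stall  regs: r0:Mul2,r1:Mul1,r2:2,r3:1
  c5: stall  regs: r0:Mul2,r1:Mul1,r2:2,r3:1
  c6: stall  regs: r0:Mul2,r1:Mul1,r2:2,r3:1
  c7: stall  regs: r0:Mul2,r1:Mul1,r2:2,r3:1
  c8: CDB Mul1=6; issue MUL r2<-Mul1  regs: r0:Mul2,r1:6,r2:Mul1,r3:1
  c9: CDB Mul2=1; issue ADD r3<-Add1  regs: r0:1,r1:6,r2:Mul1,r3:Add1

STATUS = TAG Mul1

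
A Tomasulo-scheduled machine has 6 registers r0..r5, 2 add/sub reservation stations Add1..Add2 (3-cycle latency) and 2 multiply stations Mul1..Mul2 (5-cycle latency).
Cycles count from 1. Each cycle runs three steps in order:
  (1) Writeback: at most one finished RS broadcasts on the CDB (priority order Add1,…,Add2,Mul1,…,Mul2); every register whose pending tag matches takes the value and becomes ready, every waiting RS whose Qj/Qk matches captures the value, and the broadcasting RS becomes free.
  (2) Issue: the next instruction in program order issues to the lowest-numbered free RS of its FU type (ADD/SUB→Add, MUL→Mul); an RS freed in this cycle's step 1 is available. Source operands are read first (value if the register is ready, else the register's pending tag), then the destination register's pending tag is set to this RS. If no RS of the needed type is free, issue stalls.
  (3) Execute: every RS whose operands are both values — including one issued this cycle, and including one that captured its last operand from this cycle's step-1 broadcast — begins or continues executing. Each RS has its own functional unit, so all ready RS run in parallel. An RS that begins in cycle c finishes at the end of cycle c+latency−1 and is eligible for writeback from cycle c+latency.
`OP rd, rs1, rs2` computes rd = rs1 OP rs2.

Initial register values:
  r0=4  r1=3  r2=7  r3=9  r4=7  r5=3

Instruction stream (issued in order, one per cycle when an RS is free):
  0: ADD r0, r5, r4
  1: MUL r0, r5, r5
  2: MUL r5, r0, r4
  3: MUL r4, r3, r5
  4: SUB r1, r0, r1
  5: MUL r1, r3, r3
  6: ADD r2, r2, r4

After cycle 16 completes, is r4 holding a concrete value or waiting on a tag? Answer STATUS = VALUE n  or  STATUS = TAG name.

cycle 1: issue ADD r0<-Add1 // r0:Add1,r1:3,r2:7,r3:9,r4:7,r5:3
cycle 2: issue MUL r0<-Mul1 // r0:Mul1,r1:3,r2:7,r3:9,r4:7,r5:3
cycle 3: issue MUL r5<-Mul2 // r0:Mul1,r1:3,r2:7,r3:9,r4:7,r5:Mul2
cycle 4: CDB Add1=10; stall // r0:Mul1,r1:3,r2:7,r3:9,r4:7,r5:Mul2
cycle 5: stall // r0:Mul1,r1:3,r2:7,r3:9,r4:7,r5:Mul2
cycle 6: stall // r0:Mul1,r1:3,r2:7,r3:9,r4:7,r5:Mul2
cycle 7: CDB Mul1=9; issue MUL r4<-Mul1 // r0:9,r1:3,r2:7,r3:9,r4:Mul1,r5:Mul2
cycle 8: issue SUB r1<-Add1 // r0:9,r1:Add1,r2:7,r3:9,r4:Mul1,r5:Mul2
cycle 9: stall // r0:9,r1:Add1,r2:7,r3:9,r4:Mul1,r5:Mul2
cycle 10: stall // r0:9,r1:Add1,r2:7,r3:9,r4:Mul1,r5:Mul2
cycle 11: CDB Add1=6; stall // r0:9,r1:6,r2:7,r3:9,r4:Mul1,r5:Mul2
cycle 12: CDB Mul2=63; issue MUL r1<-Mul2 // r0:9,r1:Mul2,r2:7,r3:9,r4:Mul1,r5:63
cycle 13: issue ADD r2<-Add1 // r0:9,r1:Mul2,r2:Add1,r3:9,r4:Mul1,r5:63
cycle 14: - // r0:9,r1:Mul2,r2:Add1,r3:9,r4:Mul1,r5:63
cycle 15: - // r0:9,r1:Mul2,r2:Add1,r3:9,r4:Mul1,r5:63
cycle 16: - // r0:9,r1:Mul2,r2:Add1,r3:9,r4:Mul1,r5:63

STATUS = TAG Mul1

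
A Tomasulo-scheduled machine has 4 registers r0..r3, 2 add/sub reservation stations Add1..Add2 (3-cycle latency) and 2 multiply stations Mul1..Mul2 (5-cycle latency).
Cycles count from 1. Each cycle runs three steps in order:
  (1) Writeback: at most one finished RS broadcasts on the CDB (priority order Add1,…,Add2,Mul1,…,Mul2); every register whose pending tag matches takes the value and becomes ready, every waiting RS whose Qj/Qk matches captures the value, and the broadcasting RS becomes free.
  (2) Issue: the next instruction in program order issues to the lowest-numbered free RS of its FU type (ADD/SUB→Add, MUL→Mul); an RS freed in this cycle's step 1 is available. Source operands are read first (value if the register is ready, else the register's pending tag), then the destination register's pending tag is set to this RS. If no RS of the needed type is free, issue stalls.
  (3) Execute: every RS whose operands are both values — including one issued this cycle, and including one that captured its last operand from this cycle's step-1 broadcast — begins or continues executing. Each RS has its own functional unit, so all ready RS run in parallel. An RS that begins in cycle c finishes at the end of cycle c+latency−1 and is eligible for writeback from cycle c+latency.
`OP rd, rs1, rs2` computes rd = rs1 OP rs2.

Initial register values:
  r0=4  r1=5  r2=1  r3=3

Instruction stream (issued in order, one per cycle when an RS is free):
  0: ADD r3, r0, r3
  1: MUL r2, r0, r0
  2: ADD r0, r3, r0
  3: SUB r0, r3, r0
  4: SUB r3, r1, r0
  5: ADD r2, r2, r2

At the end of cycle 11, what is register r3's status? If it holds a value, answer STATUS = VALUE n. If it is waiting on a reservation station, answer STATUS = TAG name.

STATUS = TAG Add2

cycle 1: issue ADD r3<-Add1 // r0:4,r1:5,r2:1,r3:Add1
cycle 2: issue MUL r2<-Mul1 // r0:4,r1:5,r2:Mul1,r3:Add1
cycle 3: issue ADD r0<-Add2 // r0:Add2,r1:5,r2:Mul1,r3:Add1
cycle 4: CDB Add1=7; issue SUB r0<-Add1 // r0:Add1,r1:5,r2:Mul1,r3:7
cycle 5: stall // r0:Add1,r1:5,r2:Mul1,r3:7
cycle 6: stall // r0:Add1,r1:5,r2:Mul1,r3:7
cycle 7: CDB Add2=11; issue SUB r3<-Add2 // r0:Add1,r1:5,r2:Mul1,r3:Add2
cycle 8: CDB Mul1=16; stall // r0:Add1,r1:5,r2:16,r3:Add2
cycle 9: stall // r0:Add1,r1:5,r2:16,r3:Add2
cycle 10: CDB Add1=-4; issue ADD r2<-Add1 // r0:-4,r1:5,r2:Add1,r3:Add2
cycle 11: - // r0:-4,r1:5,r2:Add1,r3:Add2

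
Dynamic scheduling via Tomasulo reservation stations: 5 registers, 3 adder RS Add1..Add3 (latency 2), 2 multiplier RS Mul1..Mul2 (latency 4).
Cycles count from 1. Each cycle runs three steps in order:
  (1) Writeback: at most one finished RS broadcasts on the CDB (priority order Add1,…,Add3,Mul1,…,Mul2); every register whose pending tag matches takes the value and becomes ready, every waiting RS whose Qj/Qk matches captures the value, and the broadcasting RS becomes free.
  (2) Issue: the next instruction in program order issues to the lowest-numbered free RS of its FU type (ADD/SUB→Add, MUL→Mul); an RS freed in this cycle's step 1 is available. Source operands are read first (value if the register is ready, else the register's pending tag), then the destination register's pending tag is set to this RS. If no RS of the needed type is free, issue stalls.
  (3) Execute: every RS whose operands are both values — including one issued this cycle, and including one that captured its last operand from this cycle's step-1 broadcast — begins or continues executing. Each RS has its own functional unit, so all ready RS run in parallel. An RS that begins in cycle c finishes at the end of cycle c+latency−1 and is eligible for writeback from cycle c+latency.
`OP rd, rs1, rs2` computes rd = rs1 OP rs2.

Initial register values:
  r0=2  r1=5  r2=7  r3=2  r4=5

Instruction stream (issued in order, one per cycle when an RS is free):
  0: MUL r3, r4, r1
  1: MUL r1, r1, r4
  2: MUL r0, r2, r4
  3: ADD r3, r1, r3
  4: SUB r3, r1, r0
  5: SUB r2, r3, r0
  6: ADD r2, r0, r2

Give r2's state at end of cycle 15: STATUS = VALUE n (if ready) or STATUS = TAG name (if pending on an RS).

c1: issue MUL r3<-Mul1 | r0:2,r1:5,r2:7,r3:Mul1,r4:5
c2: issue MUL r1<-Mul2 | r0:2,r1:Mul2,r2:7,r3:Mul1,r4:5
c3: stall | r0:2,r1:Mul2,r2:7,r3:Mul1,r4:5
c4: stall | r0:2,r1:Mul2,r2:7,r3:Mul1,r4:5
c5: CDB Mul1=25; issue MUL r0<-Mul1 | r0:Mul1,r1:Mul2,r2:7,r3:25,r4:5
c6: CDB Mul2=25; issue ADD r3<-Add1 | r0:Mul1,r1:25,r2:7,r3:Add1,r4:5
c7: issue SUB r3<-Add2 | r0:Mul1,r1:25,r2:7,r3:Add2,r4:5
c8: CDB Add1=50; issue SUB r2<-Add1 | r0:Mul1,r1:25,r2:Add1,r3:Add2,r4:5
c9: CDB Mul1=35; issue ADD r2<-Add3 | r0:35,r1:25,r2:Add3,r3:Add2,r4:5
c10: - | r0:35,r1:25,r2:Add3,r3:Add2,r4:5
c11: CDB Add2=-10 | r0:35,r1:25,r2:Add3,r3:-10,r4:5
c12: - | r0:35,r1:25,r2:Add3,r3:-10,r4:5
c13: CDB Add1=-45 | r0:35,r1:25,r2:Add3,r3:-10,r4:5
c14: - | r0:35,r1:25,r2:Add3,r3:-10,r4:5
c15: CDB Add3=-10 | r0:35,r1:25,r2:-10,r3:-10,r4:5

STATUS = VALUE -10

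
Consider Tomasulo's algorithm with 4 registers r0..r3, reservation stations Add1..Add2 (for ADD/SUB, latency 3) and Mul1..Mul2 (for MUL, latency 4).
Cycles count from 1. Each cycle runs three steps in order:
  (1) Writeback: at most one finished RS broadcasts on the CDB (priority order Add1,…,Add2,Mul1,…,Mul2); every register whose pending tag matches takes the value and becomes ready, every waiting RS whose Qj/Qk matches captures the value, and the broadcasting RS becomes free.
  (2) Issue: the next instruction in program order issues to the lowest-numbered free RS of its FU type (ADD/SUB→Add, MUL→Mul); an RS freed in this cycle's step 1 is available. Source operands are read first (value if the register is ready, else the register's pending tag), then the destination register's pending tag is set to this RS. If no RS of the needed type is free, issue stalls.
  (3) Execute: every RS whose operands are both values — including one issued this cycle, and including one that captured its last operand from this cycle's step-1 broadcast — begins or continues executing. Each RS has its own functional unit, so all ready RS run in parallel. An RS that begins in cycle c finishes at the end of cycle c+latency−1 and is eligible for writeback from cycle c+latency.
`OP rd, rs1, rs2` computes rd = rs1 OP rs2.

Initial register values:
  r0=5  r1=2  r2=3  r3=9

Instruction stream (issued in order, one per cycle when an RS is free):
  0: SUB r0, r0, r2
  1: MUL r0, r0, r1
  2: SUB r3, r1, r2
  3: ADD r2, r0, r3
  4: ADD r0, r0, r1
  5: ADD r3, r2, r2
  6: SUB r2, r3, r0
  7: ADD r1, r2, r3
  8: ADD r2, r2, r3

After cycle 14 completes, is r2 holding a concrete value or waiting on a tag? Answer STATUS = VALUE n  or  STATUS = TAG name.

STATUS = TAG Add2

c1: issue SUB r0<-Add1 | r0:Add1,r1:2,r2:3,r3:9
c2: issue MUL r0<-Mul1 | r0:Mul1,r1:2,r2:3,r3:9
c3: issue SUB r3<-Add2 | r0:Mul1,r1:2,r2:3,r3:Add2
c4: CDB Add1=2; issue ADD r2<-Add1 | r0:Mul1,r1:2,r2:Add1,r3:Add2
c5: stall | r0:Mul1,r1:2,r2:Add1,r3:Add2
c6: CDB Add2=-1; issue ADD r0<-Add2 | r0:Add2,r1:2,r2:Add1,r3:-1
c7: stall | r0:Add2,r1:2,r2:Add1,r3:-1
c8: CDB Mul1=4; stall | r0:Add2,r1:2,r2:Add1,r3:-1
c9: stall | r0:Add2,r1:2,r2:Add1,r3:-1
c10: stall | r0:Add2,r1:2,r2:Add1,r3:-1
c11: CDB Add1=3; issue ADD r3<-Add1 | r0:Add2,r1:2,r2:3,r3:Add1
c12: CDB Add2=6; issue SUB r2<-Add2 | r0:6,r1:2,r2:Add2,r3:Add1
c13: stall | r0:6,r1:2,r2:Add2,r3:Add1
c14: CDB Add1=6; issue ADD r1<-Add1 | r0:6,r1:Add1,r2:Add2,r3:6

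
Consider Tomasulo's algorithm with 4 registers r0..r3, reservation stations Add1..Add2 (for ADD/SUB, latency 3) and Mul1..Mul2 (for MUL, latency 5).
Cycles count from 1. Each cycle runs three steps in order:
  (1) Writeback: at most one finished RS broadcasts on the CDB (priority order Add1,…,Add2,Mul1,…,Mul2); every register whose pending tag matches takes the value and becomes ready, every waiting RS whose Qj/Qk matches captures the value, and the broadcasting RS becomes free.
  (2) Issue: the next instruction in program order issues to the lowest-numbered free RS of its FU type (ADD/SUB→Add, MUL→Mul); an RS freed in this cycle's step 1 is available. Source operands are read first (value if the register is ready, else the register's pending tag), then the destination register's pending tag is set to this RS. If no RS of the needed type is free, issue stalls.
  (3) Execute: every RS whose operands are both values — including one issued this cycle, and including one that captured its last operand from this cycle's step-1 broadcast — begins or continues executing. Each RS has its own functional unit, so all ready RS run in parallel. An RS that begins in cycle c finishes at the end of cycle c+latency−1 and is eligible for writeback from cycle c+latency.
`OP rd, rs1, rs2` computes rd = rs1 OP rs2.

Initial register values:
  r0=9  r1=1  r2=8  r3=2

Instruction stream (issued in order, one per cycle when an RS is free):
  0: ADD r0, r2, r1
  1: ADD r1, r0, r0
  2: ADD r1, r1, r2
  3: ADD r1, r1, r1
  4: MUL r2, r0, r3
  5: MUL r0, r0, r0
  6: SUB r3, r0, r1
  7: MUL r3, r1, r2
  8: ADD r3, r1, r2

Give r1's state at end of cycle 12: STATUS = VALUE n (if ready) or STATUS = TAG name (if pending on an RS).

cycle 1: issue ADD r0<-Add1 // r0:Add1,r1:1,r2:8,r3:2
cycle 2: issue ADD r1<-Add2 // r0:Add1,r1:Add2,r2:8,r3:2
cycle 3: stall // r0:Add1,r1:Add2,r2:8,r3:2
cycle 4: CDB Add1=9; issue ADD r1<-Add1 // r0:9,r1:Add1,r2:8,r3:2
cycle 5: stall // r0:9,r1:Add1,r2:8,r3:2
cycle 6: stall // r0:9,r1:Add1,r2:8,r3:2
cycle 7: CDB Add2=18; issue ADD r1<-Add2 // r0:9,r1:Add2,r2:8,r3:2
cycle 8: issue MUL r2<-Mul1 // r0:9,r1:Add2,r2:Mul1,r3:2
cycle 9: issue MUL r0<-Mul2 // r0:Mul2,r1:Add2,r2:Mul1,r3:2
cycle 10: CDB Add1=26; issue SUB r3<-Add1 // r0:Mul2,r1:Add2,r2:Mul1,r3:Add1
cycle 11: stall // r0:Mul2,r1:Add2,r2:Mul1,r3:Add1
cycle 12: stall // r0:Mul2,r1:Add2,r2:Mul1,r3:Add1

STATUS = TAG Add2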